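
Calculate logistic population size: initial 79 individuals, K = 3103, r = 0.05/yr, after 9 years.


(K - N0)/N0 = (3103 - 79)/79 = 3024/79 = 38.2785
r*t = 0.05 * 9 = 0.45; exp(-0.45) = 0.637628
38.2785 * 0.637628 = 24.4074
1 + 24.4074 = 25.4074
N = 3103 / 25.4074 = 122.130 ≈ 122

122


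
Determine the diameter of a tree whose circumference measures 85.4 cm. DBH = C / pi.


DBH = C / pi = 85.4 / 3.141593 = 27.1837 ≈ 27.18 cm

27.18 cm


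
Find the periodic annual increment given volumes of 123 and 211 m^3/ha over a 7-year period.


PAI = (V2 - V1) / period = (211 - 123) / 7 = 88 / 7 = 12.5714 ≈ 12.57 m^3/ha/yr

12.57 m^3/ha/yr


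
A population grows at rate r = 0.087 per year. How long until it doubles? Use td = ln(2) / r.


td = ln(2) / 0.087 = 0.693147 / 0.087 = 7.96721 ≈ 8.0 years

8.0 years


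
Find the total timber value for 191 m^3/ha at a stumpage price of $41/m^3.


Value = 191 * 41 = $7831/ha

$7831/ha


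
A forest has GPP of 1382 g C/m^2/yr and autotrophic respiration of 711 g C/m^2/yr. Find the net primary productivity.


NPP = GPP - Ra = 1382 - 711 = 671 g C/m^2/yr

671 g C/m^2/yr


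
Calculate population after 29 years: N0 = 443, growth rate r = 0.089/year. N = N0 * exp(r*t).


r*t = 0.089 * 29 = 2.581
exp(2.581) = 13.2103
N = 443 * 13.2103 = 5852.16 ≈ 5852

5852


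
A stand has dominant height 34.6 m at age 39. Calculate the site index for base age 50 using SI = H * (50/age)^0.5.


50/39 = 1.28205
(1.28205)^0.5 = 1.13228
SI = 34.6 * 1.13228 = 39.1769 ≈ 39.2 m

39.2 m


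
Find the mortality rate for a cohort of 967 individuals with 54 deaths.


Mortality rate = 54 / 967 = 0.055843 ≈ 0.0558

0.0558


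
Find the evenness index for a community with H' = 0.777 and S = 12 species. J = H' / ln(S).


ln(12) = 2.48491
J = H' / ln(S) = 0.777 / 2.48491 = 0.312687 ≈ 0.3127

0.3127


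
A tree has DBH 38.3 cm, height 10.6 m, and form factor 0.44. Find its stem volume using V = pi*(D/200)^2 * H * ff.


(D/200)^2 = (38.3/200)^2 = 0.1915^2 = 0.03667225
BA = 3.141593 * 0.03667225 = 0.115209 m^2
V = 0.115209 * 10.6 * 0.44 = 0.537335 ≈ 0.537 m^3

0.537 m^3


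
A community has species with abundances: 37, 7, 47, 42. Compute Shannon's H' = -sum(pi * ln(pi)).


Total N = 37 + 7 + 47 + 42 = 133
Per-species terms:
  p = 37/133 = 0.278195; ln(p) = -1.279433; p*ln(p) = 0.278195 * (-1.279433) = -0.355932
  p = 7/133 = 0.052632; ln(p) = -2.944431; p*ln(p) = 0.052632 * (-2.944431) = -0.154971
  p = 47/133 = 0.353383; ln(p) = -1.040203; p*ln(p) = 0.353383 * (-1.040203) = -0.367590
  p = 42/133 = 0.315789; ln(p) = -1.152681; p*ln(p) = 0.315789 * (-1.152681) = -0.364004
sum(p*ln(p)) = (-0.355932) + (-0.154971) + (-0.367590) + (-0.364004) = -1.242497
H' = -(-1.242497) = 1.242497 ≈ 1.2425

1.2425


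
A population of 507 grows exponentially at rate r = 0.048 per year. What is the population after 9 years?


r*t = 0.048 * 9 = 0.432
exp(0.432) = 1.54034
N = 507 * 1.54034 = 780.952 ≈ 781

781


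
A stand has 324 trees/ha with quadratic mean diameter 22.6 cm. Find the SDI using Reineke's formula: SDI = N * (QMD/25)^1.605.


QMD/25 = 22.6/25 = 0.904
(0.904)^1.605 = exp(1.605 * ln(0.904)) = exp(1.605 * (-0.100926)) = exp(-0.161986) = 0.850453
SDI = 324 * 0.850453 = 275.547 ≈ 276

276


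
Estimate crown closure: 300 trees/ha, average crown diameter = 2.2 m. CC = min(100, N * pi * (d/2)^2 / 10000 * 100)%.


(d/2)^2 = (2.2/2)^2 = 1.1^2 = 1.21
Crown area = 3.141593 * 1.21 = 3.80133 m^2
N * area / 10000 * 100 = 300 * 3.80133 / 10000 * 100 = 11.4040
CC = min(100, 11.4040) = 11.4040 ≈ 11.4%

11.4%


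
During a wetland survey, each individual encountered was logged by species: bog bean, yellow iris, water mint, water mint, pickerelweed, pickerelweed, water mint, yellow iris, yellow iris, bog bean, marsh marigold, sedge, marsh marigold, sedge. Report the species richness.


Total individuals logged = 14
Distinct species (count of individuals): bog bean (2), yellow iris (3), water mint (3), pickerelweed (2), marsh marigold (2), sedge (2)
Species richness = number of distinct species = 6

6


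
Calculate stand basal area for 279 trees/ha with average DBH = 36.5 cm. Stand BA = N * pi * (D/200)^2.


(D/200)^2 = (36.5/200)^2 = 0.1825^2 = 0.03330625
Individual BA = 3.141593 * 0.03330625 = 0.104635 m^2
Stand BA = 279 * 0.104635 = 29.1932 ≈ 29.19 m^2/ha

29.19 m^2/ha


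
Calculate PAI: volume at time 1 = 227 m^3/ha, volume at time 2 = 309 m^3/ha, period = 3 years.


PAI = (V2 - V1) / period = (309 - 227) / 3 = 82 / 3 = 27.3333 ≈ 27.33 m^3/ha/yr

27.33 m^3/ha/yr


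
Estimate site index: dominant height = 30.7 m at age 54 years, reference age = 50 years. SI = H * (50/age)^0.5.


50/54 = 0.925926
(0.925926)^0.5 = 0.962250
SI = 30.7 * 0.962250 = 29.5411 ≈ 29.5 m

29.5 m


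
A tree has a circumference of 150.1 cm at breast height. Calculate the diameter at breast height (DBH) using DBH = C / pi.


DBH = C / pi = 150.1 / 3.141593 = 47.7783 ≈ 47.78 cm

47.78 cm


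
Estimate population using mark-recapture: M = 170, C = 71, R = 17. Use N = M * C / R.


N = M * C / R = 170 * 71 / 17 = 12070 / 17 = 710

710 individuals


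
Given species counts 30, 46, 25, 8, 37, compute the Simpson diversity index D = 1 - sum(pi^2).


Total N = 30 + 46 + 25 + 8 + 37 = 146
Per-species terms:
  p = 30/146 = 0.205479; p^2 = 0.205479^2 = 0.042222
  p = 46/146 = 0.315068; p^2 = 0.315068^2 = 0.099268
  p = 25/146 = 0.171233; p^2 = 0.171233^2 = 0.029321
  p = 8/146 = 0.054795; p^2 = 0.054795^2 = 0.003002
  p = 37/146 = 0.253425; p^2 = 0.253425^2 = 0.064224
sum(p^2) = 0.042222 + 0.099268 + 0.029321 + 0.003002 + 0.064224 = 0.238037
D = 1 - 0.238037 = 0.761963 ≈ 0.7620

0.7620


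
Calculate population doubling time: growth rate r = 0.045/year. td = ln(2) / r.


td = ln(2) / 0.045 = 0.693147 / 0.045 = 15.4033 ≈ 15.4 years

15.4 years


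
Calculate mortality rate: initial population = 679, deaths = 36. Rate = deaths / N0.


Mortality rate = 36 / 679 = 0.053019 ≈ 0.0530

0.0530


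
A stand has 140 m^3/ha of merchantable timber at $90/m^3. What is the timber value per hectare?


Value = 140 * 90 = $12600/ha

$12600/ha


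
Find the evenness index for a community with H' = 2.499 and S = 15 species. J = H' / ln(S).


ln(15) = 2.70805
J = H' / ln(S) = 2.499 / 2.70805 = 0.922804 ≈ 0.9228

0.9228


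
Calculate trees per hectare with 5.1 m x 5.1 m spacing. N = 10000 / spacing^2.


N = 10000 / 5.1^2 = 10000 / 26.01 = 384.468 ≈ 384 trees/ha

384 trees/ha


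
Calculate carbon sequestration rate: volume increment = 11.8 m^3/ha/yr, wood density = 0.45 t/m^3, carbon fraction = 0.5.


C = 11.8 * 0.45 * 0.5 = 2.655 ≈ 2.66 t C/ha/yr

2.66 t C/ha/yr


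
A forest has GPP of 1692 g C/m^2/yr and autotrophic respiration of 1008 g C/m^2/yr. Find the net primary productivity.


NPP = GPP - Ra = 1692 - 1008 = 684 g C/m^2/yr

684 g C/m^2/yr


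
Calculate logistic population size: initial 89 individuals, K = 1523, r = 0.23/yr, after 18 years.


(K - N0)/N0 = (1523 - 89)/89 = 1434/89 = 16.1124
r*t = 0.23 * 18 = 4.14; exp(-4.14) = 0.0159229
16.1124 * 0.0159229 = 0.256556
1 + 0.256556 = 1.25656
N = 1523 / 1.25656 = 1212.04 ≈ 1212

1212


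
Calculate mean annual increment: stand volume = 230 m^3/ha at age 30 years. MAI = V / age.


MAI = 230 / 30 = 7.6667 ≈ 7.67 m^3/ha/yr

7.67 m^3/ha/yr


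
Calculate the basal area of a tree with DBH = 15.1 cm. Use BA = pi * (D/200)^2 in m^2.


D/200 = 15.1/200 = 0.0755 m
(D/200)^2 = 0.0755^2 = 0.00570025
BA = 3.141593 * 0.00570025 = 0.0179079 ≈ 0.0179 m^2

0.0179 m^2


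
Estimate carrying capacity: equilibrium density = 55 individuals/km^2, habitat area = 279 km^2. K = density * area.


K = 55 * 279 = 15345 individuals

15345 individuals


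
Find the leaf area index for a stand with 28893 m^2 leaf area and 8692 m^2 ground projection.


LAI = 28893 / 8692 = 3.3241 ≈ 3.32

3.32


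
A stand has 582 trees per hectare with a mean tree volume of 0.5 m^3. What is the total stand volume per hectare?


V_stand = 582 * 0.5 = 291.0 m^3/ha

291.0 m^3/ha


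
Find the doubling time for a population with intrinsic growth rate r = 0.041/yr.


td = ln(2) / 0.041 = 0.693147 / 0.041 = 16.9060 ≈ 16.9 years

16.9 years


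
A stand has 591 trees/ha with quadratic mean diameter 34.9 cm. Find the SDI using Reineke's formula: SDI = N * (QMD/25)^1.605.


QMD/25 = 34.9/25 = 1.396
(1.396)^1.605 = exp(1.605 * ln(1.396)) = exp(1.605 * 0.333611) = exp(0.535446) = 1.70821
SDI = 591 * 1.70821 = 1009.55 ≈ 1010

1010


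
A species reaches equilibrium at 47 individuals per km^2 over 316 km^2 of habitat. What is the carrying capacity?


K = 47 * 316 = 14852 individuals

14852 individuals


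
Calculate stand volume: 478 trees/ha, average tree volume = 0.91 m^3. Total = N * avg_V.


V_stand = 478 * 0.91 = 434.98 ≈ 435.0 m^3/ha

435.0 m^3/ha


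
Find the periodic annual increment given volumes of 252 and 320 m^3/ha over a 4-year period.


PAI = (V2 - V1) / period = (320 - 252) / 4 = 68 / 4 = 17.00 m^3/ha/yr

17.00 m^3/ha/yr


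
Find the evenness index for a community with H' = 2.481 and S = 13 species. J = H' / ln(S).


ln(13) = 2.56495
J = H' / ln(S) = 2.481 / 2.56495 = 0.967270 ≈ 0.9673

0.9673


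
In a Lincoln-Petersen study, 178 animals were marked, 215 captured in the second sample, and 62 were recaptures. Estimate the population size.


N = M * C / R = 178 * 215 / 62 = 38270 / 62 = 617.26 ≈ 617

617 individuals


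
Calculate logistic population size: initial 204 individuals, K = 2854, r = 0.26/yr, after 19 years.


(K - N0)/N0 = (2854 - 204)/204 = 2650/204 = 12.9902
r*t = 0.26 * 19 = 4.94; exp(-4.94) = 0.00715460
12.9902 * 0.00715460 = 0.0929397
1 + 0.0929397 = 1.09294
N = 2854 / 1.09294 = 2611.31 ≈ 2611

2611


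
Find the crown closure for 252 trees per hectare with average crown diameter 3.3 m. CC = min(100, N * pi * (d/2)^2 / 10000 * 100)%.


(d/2)^2 = (3.3/2)^2 = 1.65^2 = 2.7225
Crown area = 3.141593 * 2.7225 = 8.55299 m^2
N * area / 10000 * 100 = 252 * 8.55299 / 10000 * 100 = 21.5535
CC = min(100, 21.5535) = 21.5535 ≈ 21.6%

21.6%


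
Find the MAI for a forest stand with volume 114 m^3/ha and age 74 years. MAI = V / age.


MAI = 114 / 74 = 1.5405 ≈ 1.54 m^3/ha/yr

1.54 m^3/ha/yr


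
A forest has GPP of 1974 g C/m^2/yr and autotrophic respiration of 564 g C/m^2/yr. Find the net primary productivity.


NPP = GPP - Ra = 1974 - 564 = 1410 g C/m^2/yr

1410 g C/m^2/yr


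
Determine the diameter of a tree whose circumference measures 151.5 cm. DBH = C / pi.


DBH = C / pi = 151.5 / 3.141593 = 48.2239 ≈ 48.22 cm

48.22 cm


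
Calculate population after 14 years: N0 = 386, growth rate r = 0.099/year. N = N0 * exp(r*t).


r*t = 0.099 * 14 = 1.386
exp(1.386) = 3.99882
N = 386 * 3.99882 = 1543.54 ≈ 1544

1544


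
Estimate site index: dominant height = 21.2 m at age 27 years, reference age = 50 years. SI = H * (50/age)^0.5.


50/27 = 1.85185
(1.85185)^0.5 = 1.36083
SI = 21.2 * 1.36083 = 28.8496 ≈ 28.8 m

28.8 m


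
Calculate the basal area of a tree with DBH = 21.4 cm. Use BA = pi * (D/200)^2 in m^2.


D/200 = 21.4/200 = 0.107 m
(D/200)^2 = 0.107^2 = 0.011449
BA = 3.141593 * 0.011449 = 0.0359681 ≈ 0.0360 m^2

0.0360 m^2


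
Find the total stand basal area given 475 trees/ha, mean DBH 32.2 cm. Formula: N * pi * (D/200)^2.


(D/200)^2 = (32.2/200)^2 = 0.161^2 = 0.025921
Individual BA = 3.141593 * 0.025921 = 0.0814332 m^2
Stand BA = 475 * 0.0814332 = 38.6808 ≈ 38.68 m^2/ha

38.68 m^2/ha


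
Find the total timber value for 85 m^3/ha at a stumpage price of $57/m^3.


Value = 85 * 57 = $4845/ha

$4845/ha


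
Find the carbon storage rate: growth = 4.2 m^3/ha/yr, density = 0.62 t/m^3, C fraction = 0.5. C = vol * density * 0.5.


C = 4.2 * 0.62 * 0.5 = 1.302 ≈ 1.30 t C/ha/yr

1.30 t C/ha/yr


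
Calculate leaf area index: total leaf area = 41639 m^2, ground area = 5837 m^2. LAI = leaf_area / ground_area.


LAI = 41639 / 5837 = 7.1336 ≈ 7.13

7.13


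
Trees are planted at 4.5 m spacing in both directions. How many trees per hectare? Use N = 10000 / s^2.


N = 10000 / 4.5^2 = 10000 / 20.25 = 493.827 ≈ 494 trees/ha

494 trees/ha


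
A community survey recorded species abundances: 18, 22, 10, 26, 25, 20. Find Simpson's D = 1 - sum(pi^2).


Total N = 18 + 22 + 10 + 26 + 25 + 20 = 121
Per-species terms:
  p = 18/121 = 0.148760; p^2 = 0.148760^2 = 0.022130
  p = 22/121 = 0.181818; p^2 = 0.181818^2 = 0.033058
  p = 10/121 = 0.082645; p^2 = 0.082645^2 = 0.006830
  p = 26/121 = 0.214876; p^2 = 0.214876^2 = 0.046172
  p = 25/121 = 0.206612; p^2 = 0.206612^2 = 0.042689
  p = 20/121 = 0.165289; p^2 = 0.165289^2 = 0.027320
sum(p^2) = 0.022130 + 0.033058 + 0.006830 + 0.046172 + 0.042689 + 0.027320 = 0.178199
D = 1 - 0.178199 = 0.821801 ≈ 0.8218

0.8218


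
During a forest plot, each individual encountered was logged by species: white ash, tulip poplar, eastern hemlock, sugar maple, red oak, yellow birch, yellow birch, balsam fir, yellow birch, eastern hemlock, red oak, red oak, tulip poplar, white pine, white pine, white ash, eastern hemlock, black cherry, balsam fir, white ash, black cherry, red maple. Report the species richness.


Total individuals logged = 22
Distinct species (count of individuals): white ash (3), tulip poplar (2), eastern hemlock (3), sugar maple (1), red oak (3), yellow birch (3), balsam fir (2), white pine (2), black cherry (2), red maple (1)
Species richness = number of distinct species = 10

10


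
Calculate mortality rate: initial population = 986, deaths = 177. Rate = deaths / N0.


Mortality rate = 177 / 986 = 0.179513 ≈ 0.1795

0.1795


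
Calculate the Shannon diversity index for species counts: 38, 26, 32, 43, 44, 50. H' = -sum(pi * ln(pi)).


Total N = 38 + 26 + 32 + 43 + 44 + 50 = 233
Per-species terms:
  p = 38/233 = 0.163090; ln(p) = -1.813453; p*ln(p) = 0.163090 * (-1.813453) = -0.295756
  p = 26/233 = 0.111588; ln(p) = -2.192942; p*ln(p) = 0.111588 * (-2.192942) = -0.244706
  p = 32/233 = 0.137339; ln(p) = -1.985303; p*ln(p) = 0.137339 * (-1.985303) = -0.272660
  p = 43/233 = 0.184549; ln(p) = -1.689840; p*ln(p) = 0.184549 * (-1.689840) = -0.311858
  p = 44/233 = 0.188841; ln(p) = -1.666850; p*ln(p) = 0.188841 * (-1.666850) = -0.314770
  p = 50/233 = 0.214592; ln(p) = -1.539017; p*ln(p) = 0.214592 * (-1.539017) = -0.330261
sum(p*ln(p)) = (-0.295756) + (-0.244706) + (-0.272660) + (-0.311858) + (-0.314770) + (-0.330261) = -1.770011
H' = -(-1.770011) = 1.770011 ≈ 1.7700

1.7700


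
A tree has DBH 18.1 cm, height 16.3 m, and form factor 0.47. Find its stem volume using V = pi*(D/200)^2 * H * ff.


(D/200)^2 = (18.1/200)^2 = 0.0905^2 = 0.00819025
BA = 3.141593 * 0.00819025 = 0.0257304 m^2
V = 0.0257304 * 16.3 * 0.47 = 0.197121 ≈ 0.197 m^3

0.197 m^3


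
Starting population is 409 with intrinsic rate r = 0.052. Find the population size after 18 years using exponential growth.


r*t = 0.052 * 18 = 0.936
exp(0.936) = 2.54976
N = 409 * 2.54976 = 1042.85 ≈ 1043

1043


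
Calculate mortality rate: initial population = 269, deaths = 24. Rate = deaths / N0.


Mortality rate = 24 / 269 = 0.089219 ≈ 0.0892

0.0892


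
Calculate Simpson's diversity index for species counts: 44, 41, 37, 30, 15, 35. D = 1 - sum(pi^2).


Total N = 44 + 41 + 37 + 30 + 15 + 35 = 202
Per-species terms:
  p = 44/202 = 0.217822; p^2 = 0.217822^2 = 0.047446
  p = 41/202 = 0.202970; p^2 = 0.202970^2 = 0.041197
  p = 37/202 = 0.183168; p^2 = 0.183168^2 = 0.033551
  p = 30/202 = 0.148515; p^2 = 0.148515^2 = 0.022057
  p = 15/202 = 0.074257; p^2 = 0.074257^2 = 0.005514
  p = 35/202 = 0.173267; p^2 = 0.173267^2 = 0.030021
sum(p^2) = 0.047446 + 0.041197 + 0.033551 + 0.022057 + 0.005514 + 0.030021 = 0.179786
D = 1 - 0.179786 = 0.820214 ≈ 0.8202

0.8202


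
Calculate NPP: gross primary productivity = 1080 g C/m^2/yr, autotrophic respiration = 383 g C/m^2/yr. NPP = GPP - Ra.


NPP = GPP - Ra = 1080 - 383 = 697 g C/m^2/yr

697 g C/m^2/yr


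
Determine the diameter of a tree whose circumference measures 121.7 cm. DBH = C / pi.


DBH = C / pi = 121.7 / 3.141593 = 38.7383 ≈ 38.74 cm

38.74 cm


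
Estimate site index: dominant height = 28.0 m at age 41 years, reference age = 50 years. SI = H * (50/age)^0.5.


50/41 = 1.21951
(1.21951)^0.5 = 1.10431
SI = 28.0 * 1.10431 = 30.9207 ≈ 30.9 m

30.9 m


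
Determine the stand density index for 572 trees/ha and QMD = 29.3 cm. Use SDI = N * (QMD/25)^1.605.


QMD/25 = 29.3/25 = 1.172
(1.172)^1.605 = exp(1.605 * ln(1.172)) = exp(1.605 * 0.158712) = exp(0.254733) = 1.29012
SDI = 572 * 1.29012 = 737.949 ≈ 738

738


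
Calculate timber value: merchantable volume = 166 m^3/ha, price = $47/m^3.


Value = 166 * 47 = $7802/ha

$7802/ha


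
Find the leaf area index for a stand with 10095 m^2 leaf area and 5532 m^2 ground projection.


LAI = 10095 / 5532 = 1.8248 ≈ 1.82

1.82


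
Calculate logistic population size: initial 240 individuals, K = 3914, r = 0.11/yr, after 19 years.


(K - N0)/N0 = (3914 - 240)/240 = 3674/240 = 15.3083
r*t = 0.11 * 19 = 2.09; exp(-2.09) = 0.123687
15.3083 * 0.123687 = 1.89344
1 + 1.89344 = 2.89344
N = 3914 / 2.89344 = 1352.72 ≈ 1353

1353


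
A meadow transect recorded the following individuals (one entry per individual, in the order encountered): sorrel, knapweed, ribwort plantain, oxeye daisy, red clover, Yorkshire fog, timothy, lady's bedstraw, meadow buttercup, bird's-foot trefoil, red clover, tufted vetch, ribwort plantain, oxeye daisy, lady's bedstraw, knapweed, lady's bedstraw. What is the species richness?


Total individuals logged = 17
Distinct species (count of individuals): sorrel (1), knapweed (2), ribwort plantain (2), oxeye daisy (2), red clover (2), Yorkshire fog (1), timothy (1), lady's bedstraw (3), meadow buttercup (1), bird's-foot trefoil (1), tufted vetch (1)
Species richness = number of distinct species = 11

11


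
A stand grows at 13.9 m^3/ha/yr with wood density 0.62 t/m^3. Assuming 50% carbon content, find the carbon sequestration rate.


C = 13.9 * 0.62 * 0.5 = 4.309 ≈ 4.31 t C/ha/yr

4.31 t C/ha/yr


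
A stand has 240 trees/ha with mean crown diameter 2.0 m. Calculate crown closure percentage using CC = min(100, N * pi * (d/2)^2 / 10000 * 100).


(d/2)^2 = (2.0/2)^2 = 1^2 = 1
Crown area = 3.141593 * 1 = 3.14159 m^2
N * area / 10000 * 100 = 240 * 3.14159 / 10000 * 100 = 7.53982
CC = min(100, 7.53982) = 7.53982 ≈ 7.5%

7.5%


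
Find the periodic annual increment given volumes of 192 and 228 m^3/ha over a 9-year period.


PAI = (V2 - V1) / period = (228 - 192) / 9 = 36 / 9 = 4.00 m^3/ha/yr

4.00 m^3/ha/yr


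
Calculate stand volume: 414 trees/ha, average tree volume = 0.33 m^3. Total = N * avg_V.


V_stand = 414 * 0.33 = 136.62 ≈ 136.6 m^3/ha

136.6 m^3/ha


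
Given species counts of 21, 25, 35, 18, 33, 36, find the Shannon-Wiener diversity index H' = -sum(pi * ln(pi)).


Total N = 21 + 25 + 35 + 18 + 33 + 36 = 168
Per-species terms:
  p = 21/168 = 0.125000; ln(p) = -2.079442; p*ln(p) = 0.125000 * (-2.079442) = -0.259930
  p = 25/168 = 0.148810; ln(p) = -1.905085; p*ln(p) = 0.148810 * (-1.905085) = -0.283496
  p = 35/168 = 0.208333; ln(p) = -1.568618; p*ln(p) = 0.208333 * (-1.568618) = -0.326795
  p = 18/168 = 0.107143; ln(p) = -2.233591; p*ln(p) = 0.107143 * (-2.233591) = -0.239314
  p = 33/168 = 0.196429; ln(p) = -1.627454; p*ln(p) = 0.196429 * (-1.627454) = -0.319679
  p = 36/168 = 0.214286; ln(p) = -1.540444; p*ln(p) = 0.214286 * (-1.540444) = -0.330096
sum(p*ln(p)) = (-0.259930) + (-0.283496) + (-0.326795) + (-0.239314) + (-0.319679) + (-0.330096) = -1.759310
H' = -(-1.759310) = 1.759310 ≈ 1.7593

1.7593


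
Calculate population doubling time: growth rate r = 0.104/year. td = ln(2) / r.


td = ln(2) / 0.104 = 0.693147 / 0.104 = 6.66488 ≈ 6.7 years

6.7 years


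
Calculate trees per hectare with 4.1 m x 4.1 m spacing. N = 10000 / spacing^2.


N = 10000 / 4.1^2 = 10000 / 16.81 = 594.884 ≈ 595 trees/ha

595 trees/ha


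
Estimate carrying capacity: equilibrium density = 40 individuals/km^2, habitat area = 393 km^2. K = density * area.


K = 40 * 393 = 15720 individuals

15720 individuals


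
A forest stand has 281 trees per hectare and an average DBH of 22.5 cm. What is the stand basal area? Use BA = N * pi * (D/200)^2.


(D/200)^2 = (22.5/200)^2 = 0.1125^2 = 0.01265625
Individual BA = 3.141593 * 0.01265625 = 0.0397608 m^2
Stand BA = 281 * 0.0397608 = 11.1728 ≈ 11.17 m^2/ha

11.17 m^2/ha


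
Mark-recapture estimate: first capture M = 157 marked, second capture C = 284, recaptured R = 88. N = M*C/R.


N = M * C / R = 157 * 284 / 88 = 44588 / 88 = 506.68 ≈ 507

507 individuals


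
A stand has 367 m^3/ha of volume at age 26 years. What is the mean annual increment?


MAI = 367 / 26 = 14.1154 ≈ 14.12 m^3/ha/yr

14.12 m^3/ha/yr


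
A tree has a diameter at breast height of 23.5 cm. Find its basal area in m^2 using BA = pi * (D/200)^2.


D/200 = 23.5/200 = 0.1175 m
(D/200)^2 = 0.1175^2 = 0.01380625
BA = 3.141593 * 0.01380625 = 0.0433736 ≈ 0.0434 m^2

0.0434 m^2


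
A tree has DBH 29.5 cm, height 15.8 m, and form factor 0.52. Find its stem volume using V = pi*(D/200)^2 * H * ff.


(D/200)^2 = (29.5/200)^2 = 0.1475^2 = 0.02175625
BA = 3.141593 * 0.02175625 = 0.0683493 m^2
V = 0.0683493 * 15.8 * 0.52 = 0.561558 ≈ 0.562 m^3

0.562 m^3


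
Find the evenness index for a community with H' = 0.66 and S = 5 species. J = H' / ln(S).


ln(5) = 1.60944
J = H' / ln(S) = 0.66 / 1.60944 = 0.410081 ≈ 0.4101

0.4101


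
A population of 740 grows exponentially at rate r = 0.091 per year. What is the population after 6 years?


r*t = 0.091 * 6 = 0.546
exp(0.546) = 1.72633
N = 740 * 1.72633 = 1277.48 ≈ 1277

1277


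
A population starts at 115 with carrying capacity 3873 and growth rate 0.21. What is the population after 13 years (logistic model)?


(K - N0)/N0 = (3873 - 115)/115 = 3758/115 = 32.6783
r*t = 0.21 * 13 = 2.73; exp(-2.73) = 0.0652193
32.6783 * 0.0652193 = 2.13126
1 + 2.13126 = 3.13126
N = 3873 / 3.13126 = 1236.88 ≈ 1237

1237


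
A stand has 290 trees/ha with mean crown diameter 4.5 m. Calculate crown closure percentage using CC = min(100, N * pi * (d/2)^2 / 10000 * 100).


(d/2)^2 = (4.5/2)^2 = 2.25^2 = 5.0625
Crown area = 3.141593 * 5.0625 = 15.9043 m^2
N * area / 10000 * 100 = 290 * 15.9043 / 10000 * 100 = 46.1225
CC = min(100, 46.1225) = 46.1225 ≈ 46.1%

46.1%


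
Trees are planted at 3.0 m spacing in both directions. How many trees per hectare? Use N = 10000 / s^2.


N = 10000 / 3.0^2 = 10000 / 9 = 1111.11 ≈ 1111 trees/ha

1111 trees/ha


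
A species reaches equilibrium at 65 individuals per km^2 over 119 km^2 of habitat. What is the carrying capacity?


K = 65 * 119 = 7735 individuals

7735 individuals


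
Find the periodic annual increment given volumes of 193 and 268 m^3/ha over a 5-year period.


PAI = (V2 - V1) / period = (268 - 193) / 5 = 75 / 5 = 15.00 m^3/ha/yr

15.00 m^3/ha/yr


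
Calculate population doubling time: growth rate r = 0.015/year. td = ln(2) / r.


td = ln(2) / 0.015 = 0.693147 / 0.015 = 46.2098 ≈ 46.2 years

46.2 years


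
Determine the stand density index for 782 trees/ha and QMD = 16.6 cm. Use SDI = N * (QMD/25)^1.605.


QMD/25 = 16.6/25 = 0.664
(0.664)^1.605 = exp(1.605 * ln(0.664)) = exp(1.605 * (-0.409473)) = exp(-0.657204) = 0.518298
SDI = 782 * 0.518298 = 405.309 ≈ 405

405


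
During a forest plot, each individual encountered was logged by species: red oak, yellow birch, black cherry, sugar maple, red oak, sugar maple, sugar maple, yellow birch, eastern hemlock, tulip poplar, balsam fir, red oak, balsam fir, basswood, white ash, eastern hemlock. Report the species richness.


Total individuals logged = 16
Distinct species (count of individuals): red oak (3), yellow birch (2), black cherry (1), sugar maple (3), eastern hemlock (2), tulip poplar (1), balsam fir (2), basswood (1), white ash (1)
Species richness = number of distinct species = 9

9


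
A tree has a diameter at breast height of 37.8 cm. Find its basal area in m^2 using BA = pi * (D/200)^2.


D/200 = 37.8/200 = 0.189 m
(D/200)^2 = 0.189^2 = 0.035721
BA = 3.141593 * 0.035721 = 0.112221 ≈ 0.1122 m^2

0.1122 m^2


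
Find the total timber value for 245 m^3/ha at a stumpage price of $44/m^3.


Value = 245 * 44 = $10780/ha

$10780/ha


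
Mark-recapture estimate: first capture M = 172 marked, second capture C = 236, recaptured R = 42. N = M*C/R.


N = M * C / R = 172 * 236 / 42 = 40592 / 42 = 966.48 ≈ 966

966 individuals


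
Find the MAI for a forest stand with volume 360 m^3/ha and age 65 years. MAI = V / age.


MAI = 360 / 65 = 5.5385 ≈ 5.54 m^3/ha/yr

5.54 m^3/ha/yr


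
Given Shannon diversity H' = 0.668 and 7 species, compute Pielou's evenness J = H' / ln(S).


ln(7) = 1.94591
J = H' / ln(S) = 0.668 / 1.94591 = 0.343284 ≈ 0.3433

0.3433


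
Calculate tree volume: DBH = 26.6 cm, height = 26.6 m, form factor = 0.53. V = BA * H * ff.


(D/200)^2 = (26.6/200)^2 = 0.133^2 = 0.017689
BA = 3.141593 * 0.017689 = 0.0555716 m^2
V = 0.0555716 * 26.6 * 0.53 = 0.783448 ≈ 0.783 m^3

0.783 m^3


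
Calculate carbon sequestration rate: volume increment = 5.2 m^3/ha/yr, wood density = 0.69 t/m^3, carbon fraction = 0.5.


C = 5.2 * 0.69 * 0.5 = 1.794 ≈ 1.79 t C/ha/yr

1.79 t C/ha/yr


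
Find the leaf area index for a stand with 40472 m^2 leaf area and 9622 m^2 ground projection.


LAI = 40472 / 9622 = 4.2062 ≈ 4.21

4.21


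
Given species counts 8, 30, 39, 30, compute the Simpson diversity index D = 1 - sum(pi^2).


Total N = 8 + 30 + 39 + 30 = 107
Per-species terms:
  p = 8/107 = 0.074766; p^2 = 0.074766^2 = 0.005590
  p = 30/107 = 0.280374; p^2 = 0.280374^2 = 0.078610
  p = 39/107 = 0.364486; p^2 = 0.364486^2 = 0.132850
  p = 30/107 = 0.280374; p^2 = 0.280374^2 = 0.078610
sum(p^2) = 0.005590 + 0.078610 + 0.132850 + 0.078610 = 0.295660
D = 1 - 0.295660 = 0.704340 ≈ 0.7043

0.7043


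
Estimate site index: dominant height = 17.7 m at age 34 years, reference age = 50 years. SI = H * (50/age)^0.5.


50/34 = 1.47059
(1.47059)^0.5 = 1.21268
SI = 17.7 * 1.21268 = 21.4644 ≈ 21.5 m

21.5 m


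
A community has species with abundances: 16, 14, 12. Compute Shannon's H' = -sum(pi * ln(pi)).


Total N = 16 + 14 + 12 = 42
Per-species terms:
  p = 16/42 = 0.380952; ln(p) = -0.965082; p*ln(p) = 0.380952 * (-0.965082) = -0.367650
  p = 14/42 = 0.333333; ln(p) = -1.098613; p*ln(p) = 0.333333 * (-1.098613) = -0.366204
  p = 12/42 = 0.285714; ln(p) = -1.252764; p*ln(p) = 0.285714 * (-1.252764) = -0.357932
sum(p*ln(p)) = (-0.367650) + (-0.366204) + (-0.357932) = -1.091786
H' = -(-1.091786) = 1.091786 ≈ 1.0918

1.0918


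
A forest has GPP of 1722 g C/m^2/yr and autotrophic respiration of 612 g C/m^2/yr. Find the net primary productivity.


NPP = GPP - Ra = 1722 - 612 = 1110 g C/m^2/yr

1110 g C/m^2/yr


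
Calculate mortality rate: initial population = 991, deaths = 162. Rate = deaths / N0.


Mortality rate = 162 / 991 = 0.163471 ≈ 0.1635

0.1635


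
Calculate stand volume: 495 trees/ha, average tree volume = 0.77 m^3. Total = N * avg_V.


V_stand = 495 * 0.77 = 381.15 ≈ 381.2 m^3/ha

381.2 m^3/ha


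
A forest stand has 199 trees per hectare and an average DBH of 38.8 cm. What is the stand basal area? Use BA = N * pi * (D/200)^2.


(D/200)^2 = (38.8/200)^2 = 0.194^2 = 0.037636
Individual BA = 3.141593 * 0.037636 = 0.118237 m^2
Stand BA = 199 * 0.118237 = 23.5292 ≈ 23.53 m^2/ha

23.53 m^2/ha


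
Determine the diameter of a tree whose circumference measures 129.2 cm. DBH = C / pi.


DBH = C / pi = 129.2 / 3.141593 = 41.1256 ≈ 41.13 cm

41.13 cm


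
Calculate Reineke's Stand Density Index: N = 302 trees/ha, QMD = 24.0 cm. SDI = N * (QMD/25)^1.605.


QMD/25 = 24.0/25 = 0.96
(0.96)^1.605 = exp(1.605 * ln(0.96)) = exp(1.605 * (-0.0408220)) = exp(-0.0655193) = 0.936581
SDI = 302 * 0.936581 = 282.847 ≈ 283

283


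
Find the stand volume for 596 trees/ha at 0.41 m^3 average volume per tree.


V_stand = 596 * 0.41 = 244.36 ≈ 244.4 m^3/ha

244.4 m^3/ha


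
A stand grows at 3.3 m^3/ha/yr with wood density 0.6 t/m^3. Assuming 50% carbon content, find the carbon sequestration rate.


C = 3.3 * 0.6 * 0.5 = 0.99 t C/ha/yr

0.99 t C/ha/yr


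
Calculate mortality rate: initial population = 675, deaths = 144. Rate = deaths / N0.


Mortality rate = 144 / 675 = 0.213333 ≈ 0.2133

0.2133


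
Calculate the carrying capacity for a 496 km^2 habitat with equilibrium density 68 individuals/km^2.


K = 68 * 496 = 33728 individuals

33728 individuals


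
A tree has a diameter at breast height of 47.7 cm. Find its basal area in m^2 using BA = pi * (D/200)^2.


D/200 = 47.7/200 = 0.2385 m
(D/200)^2 = 0.2385^2 = 0.05688225
BA = 3.141593 * 0.05688225 = 0.178701 ≈ 0.1787 m^2

0.1787 m^2


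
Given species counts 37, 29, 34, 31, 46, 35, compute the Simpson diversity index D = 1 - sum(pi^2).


Total N = 37 + 29 + 34 + 31 + 46 + 35 = 212
Per-species terms:
  p = 37/212 = 0.174528; p^2 = 0.174528^2 = 0.030460
  p = 29/212 = 0.136792; p^2 = 0.136792^2 = 0.018712
  p = 34/212 = 0.160377; p^2 = 0.160377^2 = 0.025721
  p = 31/212 = 0.146226; p^2 = 0.146226^2 = 0.021382
  p = 46/212 = 0.216981; p^2 = 0.216981^2 = 0.047081
  p = 35/212 = 0.165094; p^2 = 0.165094^2 = 0.027256
sum(p^2) = 0.030460 + 0.018712 + 0.025721 + 0.021382 + 0.047081 + 0.027256 = 0.170612
D = 1 - 0.170612 = 0.829388 ≈ 0.8294

0.8294


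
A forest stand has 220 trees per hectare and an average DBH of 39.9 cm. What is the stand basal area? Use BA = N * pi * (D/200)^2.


(D/200)^2 = (39.9/200)^2 = 0.1995^2 = 0.03980025
Individual BA = 3.141593 * 0.03980025 = 0.125036 m^2
Stand BA = 220 * 0.125036 = 27.5079 ≈ 27.51 m^2/ha

27.51 m^2/ha


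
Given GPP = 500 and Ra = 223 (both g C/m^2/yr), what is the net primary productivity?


NPP = GPP - Ra = 500 - 223 = 277 g C/m^2/yr

277 g C/m^2/yr


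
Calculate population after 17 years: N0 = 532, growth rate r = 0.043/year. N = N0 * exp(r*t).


r*t = 0.043 * 17 = 0.731
exp(0.731) = 2.07716
N = 532 * 2.07716 = 1105.05 ≈ 1105

1105


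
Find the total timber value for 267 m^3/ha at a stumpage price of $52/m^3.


Value = 267 * 52 = $13884/ha

$13884/ha


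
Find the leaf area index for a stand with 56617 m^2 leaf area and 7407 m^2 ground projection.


LAI = 56617 / 7407 = 7.6437 ≈ 7.64

7.64


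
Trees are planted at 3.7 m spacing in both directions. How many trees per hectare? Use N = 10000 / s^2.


N = 10000 / 3.7^2 = 10000 / 13.69 = 730.460 ≈ 730 trees/ha

730 trees/ha


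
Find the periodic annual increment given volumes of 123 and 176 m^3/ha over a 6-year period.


PAI = (V2 - V1) / period = (176 - 123) / 6 = 53 / 6 = 8.8333 ≈ 8.83 m^3/ha/yr

8.83 m^3/ha/yr


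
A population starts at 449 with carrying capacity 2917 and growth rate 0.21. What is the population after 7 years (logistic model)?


(K - N0)/N0 = (2917 - 449)/449 = 2468/449 = 5.49666
r*t = 0.21 * 7 = 1.47; exp(-1.47) = 0.229925
5.49666 * 0.229925 = 1.26382
1 + 1.26382 = 2.26382
N = 2917 / 2.26382 = 1288.53 ≈ 1289

1289


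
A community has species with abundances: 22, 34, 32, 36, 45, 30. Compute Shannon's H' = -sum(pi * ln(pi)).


Total N = 22 + 34 + 32 + 36 + 45 + 30 = 199
Per-species terms:
  p = 22/199 = 0.110553; ln(p) = -2.202260; p*ln(p) = 0.110553 * (-2.202260) = -0.243466
  p = 34/199 = 0.170854; ln(p) = -1.766946; p*ln(p) = 0.170854 * (-1.766946) = -0.301890
  p = 32/199 = 0.160804; ln(p) = -1.827569; p*ln(p) = 0.160804 * (-1.827569) = -0.293880
  p = 36/199 = 0.180905; ln(p) = -1.709783; p*ln(p) = 0.180905 * (-1.709783) = -0.309308
  p = 45/199 = 0.226131; ln(p) = -1.486641; p*ln(p) = 0.226131 * (-1.486641) = -0.336176
  p = 30/199 = 0.150754; ln(p) = -1.892106; p*ln(p) = 0.150754 * (-1.892106) = -0.285243
sum(p*ln(p)) = (-0.243466) + (-0.301890) + (-0.293880) + (-0.309308) + (-0.336176) + (-0.285243) = -1.769963
H' = -(-1.769963) = 1.769963 ≈ 1.7700

1.7700


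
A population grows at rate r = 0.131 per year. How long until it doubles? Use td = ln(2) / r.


td = ln(2) / 0.131 = 0.693147 / 0.131 = 5.29120 ≈ 5.3 years

5.3 years


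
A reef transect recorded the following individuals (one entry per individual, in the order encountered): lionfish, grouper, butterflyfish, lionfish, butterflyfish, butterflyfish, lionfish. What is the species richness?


Total individuals logged = 7
Distinct species (count of individuals): lionfish (3), grouper (1), butterflyfish (3)
Species richness = number of distinct species = 3

3


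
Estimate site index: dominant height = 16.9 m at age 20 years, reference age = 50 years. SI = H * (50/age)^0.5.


50/20 = 2.50000
(2.50000)^0.5 = 1.58114
SI = 16.9 * 1.58114 = 26.7213 ≈ 26.7 m

26.7 m


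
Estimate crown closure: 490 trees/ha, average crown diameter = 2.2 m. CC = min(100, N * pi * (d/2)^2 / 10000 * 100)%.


(d/2)^2 = (2.2/2)^2 = 1.1^2 = 1.21
Crown area = 3.141593 * 1.21 = 3.80133 m^2
N * area / 10000 * 100 = 490 * 3.80133 / 10000 * 100 = 18.6265
CC = min(100, 18.6265) = 18.6265 ≈ 18.6%

18.6%


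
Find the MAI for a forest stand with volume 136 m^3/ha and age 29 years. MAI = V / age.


MAI = 136 / 29 = 4.6897 ≈ 4.69 m^3/ha/yr

4.69 m^3/ha/yr


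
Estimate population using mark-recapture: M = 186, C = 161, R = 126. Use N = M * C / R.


N = M * C / R = 186 * 161 / 126 = 29946 / 126 = 237.67 ≈ 238

238 individuals


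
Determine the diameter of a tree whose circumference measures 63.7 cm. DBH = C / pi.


DBH = C / pi = 63.7 / 3.141593 = 20.2763 ≈ 20.28 cm

20.28 cm


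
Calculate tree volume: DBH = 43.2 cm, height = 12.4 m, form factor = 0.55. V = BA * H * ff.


(D/200)^2 = (43.2/200)^2 = 0.216^2 = 0.046656
BA = 3.141593 * 0.046656 = 0.146574 m^2
V = 0.146574 * 12.4 * 0.55 = 0.999635 ≈ 1.000 m^3

1.000 m^3


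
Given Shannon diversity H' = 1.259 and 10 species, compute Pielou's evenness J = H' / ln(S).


ln(10) = 2.30259
J = H' / ln(S) = 1.259 / 2.30259 = 0.546776 ≈ 0.5468

0.5468


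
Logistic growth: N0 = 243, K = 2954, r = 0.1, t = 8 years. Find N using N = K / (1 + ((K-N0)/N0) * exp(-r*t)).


(K - N0)/N0 = (2954 - 243)/243 = 2711/243 = 11.1564
r*t = 0.1 * 8 = 0.8; exp(-0.8) = 0.449329
11.1564 * 0.449329 = 5.01289
1 + 5.01289 = 6.01289
N = 2954 / 6.01289 = 491.278 ≈ 491

491


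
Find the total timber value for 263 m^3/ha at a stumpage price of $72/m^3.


Value = 263 * 72 = $18936/ha

$18936/ha


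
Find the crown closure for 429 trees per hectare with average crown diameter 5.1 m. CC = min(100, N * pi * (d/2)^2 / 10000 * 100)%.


(d/2)^2 = (5.1/2)^2 = 2.55^2 = 6.5025
Crown area = 3.141593 * 6.5025 = 20.4282 m^2
N * area / 10000 * 100 = 429 * 20.4282 / 10000 * 100 = 87.6370
CC = min(100, 87.6370) = 87.6370 ≈ 87.6%

87.6%


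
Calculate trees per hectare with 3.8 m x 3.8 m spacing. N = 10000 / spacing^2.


N = 10000 / 3.8^2 = 10000 / 14.44 = 692.521 ≈ 693 trees/ha

693 trees/ha


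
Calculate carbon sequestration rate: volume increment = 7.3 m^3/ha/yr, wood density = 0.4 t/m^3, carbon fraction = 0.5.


C = 7.3 * 0.4 * 0.5 = 1.46 t C/ha/yr

1.46 t C/ha/yr


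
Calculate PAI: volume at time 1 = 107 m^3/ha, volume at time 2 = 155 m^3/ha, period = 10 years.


PAI = (V2 - V1) / period = (155 - 107) / 10 = 48 / 10 = 4.80 m^3/ha/yr

4.80 m^3/ha/yr


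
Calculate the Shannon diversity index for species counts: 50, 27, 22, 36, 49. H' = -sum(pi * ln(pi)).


Total N = 50 + 27 + 22 + 36 + 49 = 184
Per-species terms:
  p = 50/184 = 0.271739; ln(p) = -1.302913; p*ln(p) = 0.271739 * (-1.302913) = -0.354052
  p = 27/184 = 0.146739; ln(p) = -1.919100; p*ln(p) = 0.146739 * (-1.919100) = -0.281607
  p = 22/184 = 0.119565; ln(p) = -2.123895; p*ln(p) = 0.119565 * (-2.123895) = -0.253944
  p = 36/184 = 0.195652; ln(p) = -1.631418; p*ln(p) = 0.195652 * (-1.631418) = -0.319190
  p = 49/184 = 0.266304; ln(p) = -1.323117; p*ln(p) = 0.266304 * (-1.323117) = -0.352351
sum(p*ln(p)) = (-0.354052) + (-0.281607) + (-0.253944) + (-0.319190) + (-0.352351) = -1.561144
H' = -(-1.561144) = 1.561144 ≈ 1.5611

1.5611


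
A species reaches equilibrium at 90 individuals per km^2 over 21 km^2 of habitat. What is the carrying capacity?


K = 90 * 21 = 1890 individuals

1890 individuals


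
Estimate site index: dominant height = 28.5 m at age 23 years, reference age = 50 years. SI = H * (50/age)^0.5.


50/23 = 2.17391
(2.17391)^0.5 = 1.47442
SI = 28.5 * 1.47442 = 42.0210 ≈ 42.0 m

42.0 m


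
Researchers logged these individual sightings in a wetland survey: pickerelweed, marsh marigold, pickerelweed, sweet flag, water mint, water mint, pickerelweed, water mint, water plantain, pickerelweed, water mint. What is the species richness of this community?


Total individuals logged = 11
Distinct species (count of individuals): pickerelweed (4), marsh marigold (1), sweet flag (1), water mint (4), water plantain (1)
Species richness = number of distinct species = 5

5


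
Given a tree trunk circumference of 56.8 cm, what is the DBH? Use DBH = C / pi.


DBH = C / pi = 56.8 / 3.141593 = 18.0800 ≈ 18.08 cm

18.08 cm


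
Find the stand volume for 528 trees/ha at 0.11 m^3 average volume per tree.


V_stand = 528 * 0.11 = 58.08 ≈ 58.1 m^3/ha

58.1 m^3/ha


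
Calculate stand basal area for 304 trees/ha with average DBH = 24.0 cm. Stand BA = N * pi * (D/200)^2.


(D/200)^2 = (24.0/200)^2 = 0.12^2 = 0.0144
Individual BA = 3.141593 * 0.0144 = 0.0452389 m^2
Stand BA = 304 * 0.0452389 = 13.7526 ≈ 13.75 m^2/ha

13.75 m^2/ha


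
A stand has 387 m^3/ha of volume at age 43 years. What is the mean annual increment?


MAI = 387 / 43 = 9.00 m^3/ha/yr

9.00 m^3/ha/yr


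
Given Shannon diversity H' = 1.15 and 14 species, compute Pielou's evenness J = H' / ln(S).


ln(14) = 2.63906
J = H' / ln(S) = 1.15 / 2.63906 = 0.435761 ≈ 0.4358

0.4358


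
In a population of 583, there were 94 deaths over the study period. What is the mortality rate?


Mortality rate = 94 / 583 = 0.161235 ≈ 0.1612

0.1612


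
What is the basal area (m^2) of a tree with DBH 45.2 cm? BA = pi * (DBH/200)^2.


D/200 = 45.2/200 = 0.226 m
(D/200)^2 = 0.226^2 = 0.051076
BA = 3.141593 * 0.051076 = 0.160460 ≈ 0.1605 m^2

0.1605 m^2


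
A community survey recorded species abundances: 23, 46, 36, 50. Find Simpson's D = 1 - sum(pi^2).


Total N = 23 + 46 + 36 + 50 = 155
Per-species terms:
  p = 23/155 = 0.148387; p^2 = 0.148387^2 = 0.022019
  p = 46/155 = 0.296774; p^2 = 0.296774^2 = 0.088075
  p = 36/155 = 0.232258; p^2 = 0.232258^2 = 0.053944
  p = 50/155 = 0.322581; p^2 = 0.322581^2 = 0.104059
sum(p^2) = 0.022019 + 0.088075 + 0.053944 + 0.104059 = 0.268097
D = 1 - 0.268097 = 0.731903 ≈ 0.7319

0.7319


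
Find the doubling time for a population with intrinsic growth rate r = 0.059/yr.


td = ln(2) / 0.059 = 0.693147 / 0.059 = 11.7483 ≈ 11.7 years

11.7 years


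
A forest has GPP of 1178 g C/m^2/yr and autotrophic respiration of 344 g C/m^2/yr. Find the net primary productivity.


NPP = GPP - Ra = 1178 - 344 = 834 g C/m^2/yr

834 g C/m^2/yr


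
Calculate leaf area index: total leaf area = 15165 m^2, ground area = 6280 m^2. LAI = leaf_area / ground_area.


LAI = 15165 / 6280 = 2.4148 ≈ 2.41

2.41


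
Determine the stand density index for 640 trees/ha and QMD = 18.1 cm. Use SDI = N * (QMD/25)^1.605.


QMD/25 = 18.1/25 = 0.724
(0.724)^1.605 = exp(1.605 * ln(0.724)) = exp(1.605 * (-0.322964)) = exp(-0.518357) = 0.595498
SDI = 640 * 0.595498 = 381.119 ≈ 381

381
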